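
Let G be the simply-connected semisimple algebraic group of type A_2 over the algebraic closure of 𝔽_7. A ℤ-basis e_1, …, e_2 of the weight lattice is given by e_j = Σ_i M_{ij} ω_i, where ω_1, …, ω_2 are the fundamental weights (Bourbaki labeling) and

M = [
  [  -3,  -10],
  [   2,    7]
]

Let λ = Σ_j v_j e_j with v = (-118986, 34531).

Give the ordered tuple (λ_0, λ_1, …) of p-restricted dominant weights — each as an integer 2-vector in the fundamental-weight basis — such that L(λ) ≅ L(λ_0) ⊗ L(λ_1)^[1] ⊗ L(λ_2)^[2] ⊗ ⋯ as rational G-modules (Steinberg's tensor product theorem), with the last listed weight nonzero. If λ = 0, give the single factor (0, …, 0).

Converting to the ω-basis (c_i = row i of M dotted with v = (-118986, 34531)):
  c_1 = (-3)·(-118986) + (-10)·(34531) = 11648
  c_2 = (2)·(-118986) + (7)·(34531) = 3745
p = 7; digits c_i = Σ_j d_{ij}·7^j, 0 ≤ d_{ij} < 7:
  c_1 = 11648 = 0·7^0 + 5·7^1 + 6·7^2 + 5·7^3 + 4·7^4
  c_2 = 3745 = 0·7^0 + 3·7^1 + 6·7^2 + 3·7^3 + 1·7^4
Factor λ_0 = (0, 0)
Factor λ_1 = (5, 3)
Factor λ_2 = (6, 6)
Factor λ_3 = (5, 3)
Factor λ_4 = (4, 1)

((0, 0), (5, 3), (6, 6), (5, 3), (4, 1))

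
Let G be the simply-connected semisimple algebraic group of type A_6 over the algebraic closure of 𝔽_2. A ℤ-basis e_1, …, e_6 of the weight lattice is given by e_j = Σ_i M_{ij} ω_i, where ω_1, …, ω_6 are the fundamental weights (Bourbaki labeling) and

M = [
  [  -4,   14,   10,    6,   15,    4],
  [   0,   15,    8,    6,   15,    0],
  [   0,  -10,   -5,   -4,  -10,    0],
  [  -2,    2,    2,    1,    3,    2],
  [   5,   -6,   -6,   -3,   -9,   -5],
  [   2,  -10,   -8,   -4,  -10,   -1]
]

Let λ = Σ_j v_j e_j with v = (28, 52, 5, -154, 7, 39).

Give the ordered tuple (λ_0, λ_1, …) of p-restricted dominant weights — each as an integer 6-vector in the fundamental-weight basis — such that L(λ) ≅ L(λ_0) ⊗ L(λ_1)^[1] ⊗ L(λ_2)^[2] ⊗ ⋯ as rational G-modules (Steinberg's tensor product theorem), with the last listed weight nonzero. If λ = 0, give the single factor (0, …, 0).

Compute c_i = Σ_j M_{ij} v_j with v = (28, 52, 5, -154, 7, 39):
  c_1 = -4*28 + 14*52 + 10*5 + 6*-154 + 15*7 + 4*39 = 3
  c_2 = 0*28 + 15*52 + 8*5 + 6*-154 + 15*7 + 0*39 = 1
  c_3 = 0*28 + -10*52 + -5*5 + -4*-154 + -10*7 + 0*39 = 1
  c_4 = -2*28 + 2*52 + 2*5 + 1*-154 + 3*7 + 2*39 = 3
  c_5 = 5*28 + -6*52 + -6*5 + -3*-154 + -9*7 + -5*39 = 2
  c_6 = 2*28 + -10*52 + -8*5 + -4*-154 + -10*7 + -1*39 = 3
p = 2; digits c_i = Σ_j d_{ij}·2^j, 0 ≤ d_{ij} < 2:
  c_1 = 3 = 1·2^0 + 1·2^1
  c_2 = 1 = 1·2^0
  c_3 = 1 = 1·2^0
  c_4 = 3 = 1·2^0 + 1·2^1
  c_5 = 2 = 0·2^0 + 1·2^1
  c_6 = 3 = 1·2^0 + 1·2^1
λ_0 = (1, 1, 1, 1, 0, 1)
λ_1 = (1, 0, 0, 1, 1, 1)

((1, 1, 1, 1, 0, 1), (1, 0, 0, 1, 1, 1))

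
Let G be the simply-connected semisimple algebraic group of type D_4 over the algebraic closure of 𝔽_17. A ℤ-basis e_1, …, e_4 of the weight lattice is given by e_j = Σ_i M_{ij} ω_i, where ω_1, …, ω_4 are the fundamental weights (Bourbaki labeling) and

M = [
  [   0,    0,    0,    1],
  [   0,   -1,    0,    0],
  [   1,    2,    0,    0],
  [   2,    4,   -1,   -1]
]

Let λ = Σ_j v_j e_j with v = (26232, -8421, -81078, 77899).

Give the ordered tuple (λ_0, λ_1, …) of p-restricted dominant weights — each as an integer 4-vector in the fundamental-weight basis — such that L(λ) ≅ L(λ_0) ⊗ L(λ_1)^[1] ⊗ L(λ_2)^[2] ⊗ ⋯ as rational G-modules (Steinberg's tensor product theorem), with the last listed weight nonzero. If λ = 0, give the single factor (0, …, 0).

((5, 6, 6, 12), (9, 2, 8, 16), (14, 12, 15, 7), (15, 1, 1, 4))

Converting to the ω-basis (c_i = row i of M dotted with v = (26232, -8421, -81078, 77899)):
  c_1 = (0)·(26232) + (0)·(-8421) + (0)·(-81078) + (1)·(77899) = 77899
  c_2 = (0)·(26232) + (-1)·(-8421) + (0)·(-81078) + (0)·(77899) = 8421
  c_3 = (1)·(26232) + (2)·(-8421) + (0)·(-81078) + (0)·(77899) = 9390
  c_4 = (2)·(26232) + (4)·(-8421) + (-1)·(-81078) + (-1)·(77899) = 21959
Base-17 expansion of each c_i:
  c_1 = 77899 = 5·17^0 + 9·17^1 + 14·17^2 + 15·17^3
  c_2 = 8421 = 6·17^0 + 2·17^1 + 12·17^2 + 1·17^3
  c_3 = 9390 = 6·17^0 + 8·17^1 + 15·17^2 + 1·17^3
  c_4 = 21959 = 12·17^0 + 16·17^1 + 7·17^2 + 4·17^3
λ_0 = (5, 6, 6, 12)
λ_1 = (9, 2, 8, 16)
λ_2 = (14, 12, 15, 7)
λ_3 = (15, 1, 1, 4)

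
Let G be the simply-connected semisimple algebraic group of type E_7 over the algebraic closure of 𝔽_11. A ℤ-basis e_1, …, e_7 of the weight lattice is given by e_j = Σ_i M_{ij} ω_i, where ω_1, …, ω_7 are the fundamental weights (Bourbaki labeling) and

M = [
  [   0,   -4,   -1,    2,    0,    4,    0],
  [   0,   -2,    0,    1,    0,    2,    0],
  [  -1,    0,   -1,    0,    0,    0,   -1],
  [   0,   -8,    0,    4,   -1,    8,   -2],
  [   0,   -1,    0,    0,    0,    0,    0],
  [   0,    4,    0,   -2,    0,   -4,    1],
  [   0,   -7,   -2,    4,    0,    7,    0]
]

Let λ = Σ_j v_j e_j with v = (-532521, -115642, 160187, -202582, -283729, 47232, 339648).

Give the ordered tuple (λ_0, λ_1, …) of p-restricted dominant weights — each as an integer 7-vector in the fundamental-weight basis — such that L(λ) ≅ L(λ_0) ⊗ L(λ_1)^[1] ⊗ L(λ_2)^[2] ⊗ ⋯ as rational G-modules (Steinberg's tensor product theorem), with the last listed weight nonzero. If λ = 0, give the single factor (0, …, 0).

((4, 10, 5, 0, 10, 3, 0), (10, 9, 1, 5, 7, 2, 9), (7, 5, 6, 10, 9, 1, 0), (9, 4, 2, 6, 9, 4, 7), (5, 8, 2, 6, 7, 6, 0))

Change of basis e → ω: c = M·v where v = (-532521, -115642, 160187, -202582, -283729, 47232, 339648):
  c_1 = (0)·(-532521) + (-4)·(-115642) + (-1)·(160187) + (2)·(-202582) + (0)·(-283729) + 4·47232 + 0·339648 = 86145
  c_2 = (0)·(-532521) + (-2)·(-115642) + 0·160187 + (1)·(-202582) + (0)·(-283729) + 2·47232 + 0·339648 = 123166
  c_3 = (-1)·(-532521) + (0)·(-115642) + (-1)·(160187) + (0)·(-202582) + (0)·(-283729) + 0·47232 + (-1)·(339648) = 32686
  c_4 = (0)·(-532521) + (-8)·(-115642) + 0·160187 + (4)·(-202582) + (-1)·(-283729) + 8·47232 + (-2)·(339648) = 97097
  c_5 = (0)·(-532521) + (-1)·(-115642) + 0·160187 + (0)·(-202582) + (0)·(-283729) + 0·47232 + 0·339648 = 115642
  c_6 = (0)·(-532521) + (4)·(-115642) + 0·160187 + (-2)·(-202582) + (0)·(-283729) + (-4)·(47232) + 1·339648 = 93316
  c_7 = (0)·(-532521) + (-7)·(-115642) + (-2)·(160187) + (4)·(-202582) + (0)·(-283729) + 7·47232 + 0·339648 = 9416
Base-11 expansion of each c_i:
  c_1 = 86145 = 4·11^0 + 10·11^1 + 7·11^2 + 9·11^3 + 5·11^4
  c_2 = 123166 = 10·11^0 + 9·11^1 + 5·11^2 + 4·11^3 + 8·11^4
  c_3 = 32686 = 5·11^0 + 1·11^1 + 6·11^2 + 2·11^3 + 2·11^4
  c_4 = 97097 = 0·11^0 + 5·11^1 + 10·11^2 + 6·11^3 + 6·11^4
  c_5 = 115642 = 10·11^0 + 7·11^1 + 9·11^2 + 9·11^3 + 7·11^4
  c_6 = 93316 = 3·11^0 + 2·11^1 + 1·11^2 + 4·11^3 + 6·11^4
  c_7 = 9416 = 0·11^0 + 9·11^1 + 0·11^2 + 7·11^3
Factor λ_0 = (4, 10, 5, 0, 10, 3, 0)
Factor λ_1 = (10, 9, 1, 5, 7, 2, 9)
Factor λ_2 = (7, 5, 6, 10, 9, 1, 0)
Factor λ_3 = (9, 4, 2, 6, 9, 4, 7)
Factor λ_4 = (5, 8, 2, 6, 7, 6, 0)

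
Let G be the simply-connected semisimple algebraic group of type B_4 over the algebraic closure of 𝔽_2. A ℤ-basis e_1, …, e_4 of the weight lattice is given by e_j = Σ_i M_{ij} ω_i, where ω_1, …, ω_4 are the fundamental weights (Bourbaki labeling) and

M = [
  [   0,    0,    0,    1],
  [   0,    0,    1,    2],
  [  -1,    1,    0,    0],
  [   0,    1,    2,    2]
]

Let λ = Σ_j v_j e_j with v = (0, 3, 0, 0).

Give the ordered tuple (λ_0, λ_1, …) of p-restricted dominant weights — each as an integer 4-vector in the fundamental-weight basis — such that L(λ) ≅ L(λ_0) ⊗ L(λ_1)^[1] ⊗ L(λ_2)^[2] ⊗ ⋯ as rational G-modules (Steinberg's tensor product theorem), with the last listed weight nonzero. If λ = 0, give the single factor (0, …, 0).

ω-coordinates c = M·v, v = (0, 3, 0, 0):
  c_1 = 0*0 + 0*3 + 0*0 + 1*0 = 0
  c_2 = 0*0 + 0*3 + 1*0 + 2*0 = 0
  c_3 = -1*0 + 1*3 + 0*0 + 0*0 = 3
  c_4 = 0*0 + 1*3 + 2*0 + 2*0 = 3
Writing each c_i in base p = 2:
  c_1 = 0
  c_2 = 0
  c_3 = 3 = 1·2^0 + 1·2^1
  c_4 = 3 = 1·2^0 + 1·2^1
λ_0 = (0, 0, 1, 1)
λ_1 = (0, 0, 1, 1)

((0, 0, 1, 1), (0, 0, 1, 1))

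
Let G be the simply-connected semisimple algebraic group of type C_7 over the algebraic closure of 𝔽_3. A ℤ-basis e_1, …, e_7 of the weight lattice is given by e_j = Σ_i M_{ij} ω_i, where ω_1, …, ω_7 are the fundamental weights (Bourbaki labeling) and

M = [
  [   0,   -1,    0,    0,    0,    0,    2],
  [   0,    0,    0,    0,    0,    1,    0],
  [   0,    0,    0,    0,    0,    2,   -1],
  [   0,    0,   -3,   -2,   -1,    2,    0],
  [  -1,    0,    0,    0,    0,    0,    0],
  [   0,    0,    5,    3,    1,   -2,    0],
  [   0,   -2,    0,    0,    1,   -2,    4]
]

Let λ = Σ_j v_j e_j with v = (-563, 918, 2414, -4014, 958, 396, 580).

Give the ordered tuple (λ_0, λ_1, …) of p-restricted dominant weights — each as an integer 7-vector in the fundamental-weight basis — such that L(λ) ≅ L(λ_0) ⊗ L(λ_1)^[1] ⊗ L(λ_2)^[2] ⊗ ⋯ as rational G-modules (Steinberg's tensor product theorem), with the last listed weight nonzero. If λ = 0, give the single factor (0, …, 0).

((2, 0, 2, 2, 2, 2, 2), (2, 0, 1, 2, 1, 1, 0), (2, 2, 2, 2, 2, 0, 0), (2, 2, 1, 1, 2, 1, 0), (2, 1, 2, 1, 0, 2, 2), (0, 1, 0, 2, 2, 0, 2))

Change of basis e → ω: c = M·v where v = (-563, 918, 2414, -4014, 958, 396, 580):
  c_1 = (0)·(-563) + (-1)·(918) + (0)·(2414) + (0)·(-4014) + (0)·(958) + (0)·(396) + (2)·(580) = 242
  c_2 = (0)·(-563) + (0)·(918) + (0)·(2414) + (0)·(-4014) + (0)·(958) + (1)·(396) + (0)·(580) = 396
  c_3 = (0)·(-563) + (0)·(918) + (0)·(2414) + (0)·(-4014) + (0)·(958) + (2)·(396) + (-1)·(580) = 212
  c_4 = (0)·(-563) + (0)·(918) + (-3)·(2414) + (-2)·(-4014) + (-1)·(958) + (2)·(396) + (0)·(580) = 620
  c_5 = (-1)·(-563) + (0)·(918) + (0)·(2414) + (0)·(-4014) + (0)·(958) + (0)·(396) + (0)·(580) = 563
  c_6 = (0)·(-563) + (0)·(918) + (5)·(2414) + (3)·(-4014) + (1)·(958) + (-2)·(396) + (0)·(580) = 194
  c_7 = (0)·(-563) + (-2)·(918) + (0)·(2414) + (0)·(-4014) + (1)·(958) + (-2)·(396) + (4)·(580) = 650
Expand coordinatewise in base 3:
  c_1 = 242 = 2·3^0 + 2·3^1 + 2·3^2 + 2·3^3 + 2·3^4
  c_2 = 396 = 0·3^0 + 0·3^1 + 2·3^2 + 2·3^3 + 1·3^4 + 1·3^5
  c_3 = 212 = 2·3^0 + 1·3^1 + 2·3^2 + 1·3^3 + 2·3^4
  c_4 = 620 = 2·3^0 + 2·3^1 + 2·3^2 + 1·3^3 + 1·3^4 + 2·3^5
  c_5 = 563 = 2·3^0 + 1·3^1 + 2·3^2 + 2·3^3 + 0·3^4 + 2·3^5
  c_6 = 194 = 2·3^0 + 1·3^1 + 0·3^2 + 1·3^3 + 2·3^4
  c_7 = 650 = 2·3^0 + 0·3^1 + 0·3^2 + 0·3^3 + 2·3^4 + 2·3^5
p-restricted factor λ_0 = (2, 0, 2, 2, 2, 2, 2)
p-restricted factor λ_1 = (2, 0, 1, 2, 1, 1, 0)
p-restricted factor λ_2 = (2, 2, 2, 2, 2, 0, 0)
p-restricted factor λ_3 = (2, 2, 1, 1, 2, 1, 0)
p-restricted factor λ_4 = (2, 1, 2, 1, 0, 2, 2)
p-restricted factor λ_5 = (0, 1, 0, 2, 2, 0, 2)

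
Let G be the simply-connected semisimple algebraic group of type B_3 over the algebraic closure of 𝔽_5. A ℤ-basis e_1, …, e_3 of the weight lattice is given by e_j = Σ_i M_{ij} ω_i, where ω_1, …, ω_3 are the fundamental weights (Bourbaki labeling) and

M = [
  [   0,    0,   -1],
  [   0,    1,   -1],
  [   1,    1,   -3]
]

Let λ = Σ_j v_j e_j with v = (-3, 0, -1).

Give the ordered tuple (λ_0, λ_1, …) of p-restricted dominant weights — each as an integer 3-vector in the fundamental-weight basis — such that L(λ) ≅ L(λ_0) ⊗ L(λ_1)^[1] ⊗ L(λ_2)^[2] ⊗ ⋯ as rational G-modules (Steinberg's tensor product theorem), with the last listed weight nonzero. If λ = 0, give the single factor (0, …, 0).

((1, 1, 0),)

Compute c_i = Σ_j M_{ij} v_j with v = (-3, 0, -1):
  c_1 = 0*-3 + 0*0 + -1*-1 = 1
  c_2 = 0*-3 + 1*0 + -1*-1 = 1
  c_3 = 1*-3 + 1*0 + -3*-1 = 0
Writing each c_i in base p = 5:
  c_1 = 1 = 1·5^0
  c_2 = 1 = 1·5^0
  c_3 = 0
λ_0 = (1, 1, 0)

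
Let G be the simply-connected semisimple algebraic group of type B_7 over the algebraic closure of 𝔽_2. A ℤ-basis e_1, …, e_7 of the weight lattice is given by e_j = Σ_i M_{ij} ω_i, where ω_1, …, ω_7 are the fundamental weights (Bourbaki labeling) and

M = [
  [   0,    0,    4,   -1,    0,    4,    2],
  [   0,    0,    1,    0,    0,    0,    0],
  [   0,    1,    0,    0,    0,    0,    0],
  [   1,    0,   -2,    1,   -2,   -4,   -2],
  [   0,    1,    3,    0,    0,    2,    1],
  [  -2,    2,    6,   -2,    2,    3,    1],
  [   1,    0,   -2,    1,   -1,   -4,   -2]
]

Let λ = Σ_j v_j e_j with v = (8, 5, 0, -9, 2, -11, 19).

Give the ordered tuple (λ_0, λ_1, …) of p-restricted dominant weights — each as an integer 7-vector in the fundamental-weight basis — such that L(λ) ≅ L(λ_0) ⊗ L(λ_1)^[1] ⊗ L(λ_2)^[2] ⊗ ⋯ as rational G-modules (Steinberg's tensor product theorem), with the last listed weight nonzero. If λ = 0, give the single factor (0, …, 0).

((1, 0, 1, 1, 0, 0, 1), (1, 0, 0, 0, 1, 1, 1), (0, 0, 1, 0, 0, 0, 0))

Converting to the ω-basis (c_i = row i of M dotted with v = (8, 5, 0, -9, 2, -11, 19)):
  c_1 = (0)·(8) + (0)·(5) + (4)·(0) + (-1)·(-9) + (0)·(2) + (4)·(-11) + (2)·(19) = 3
  c_2 = (0)·(8) + (0)·(5) + (1)·(0) + (0)·(-9) + (0)·(2) + (0)·(-11) + (0)·(19) = 0
  c_3 = (0)·(8) + (1)·(5) + (0)·(0) + (0)·(-9) + (0)·(2) + (0)·(-11) + (0)·(19) = 5
  c_4 = (1)·(8) + (0)·(5) + (-2)·(0) + (1)·(-9) + (-2)·(2) + (-4)·(-11) + (-2)·(19) = 1
  c_5 = (0)·(8) + (1)·(5) + (3)·(0) + (0)·(-9) + (0)·(2) + (2)·(-11) + (1)·(19) = 2
  c_6 = (-2)·(8) + (2)·(5) + (6)·(0) + (-2)·(-9) + (2)·(2) + (3)·(-11) + (1)·(19) = 2
  c_7 = (1)·(8) + (0)·(5) + (-2)·(0) + (1)·(-9) + (-1)·(2) + (-4)·(-11) + (-2)·(19) = 3
Expand coordinatewise in base 2:
  c_1 = 3 = 1·2^0 + 1·2^1
  c_2 = 0
  c_3 = 5 = 1·2^0 + 0·2^1 + 1·2^2
  c_4 = 1 = 1·2^0
  c_5 = 2 = 0·2^0 + 1·2^1
  c_6 = 2 = 0·2^0 + 1·2^1
  c_7 = 3 = 1·2^0 + 1·2^1
λ_0 = (1, 0, 1, 1, 0, 0, 1)
λ_1 = (1, 0, 0, 0, 1, 1, 1)
λ_2 = (0, 0, 1, 0, 0, 0, 0)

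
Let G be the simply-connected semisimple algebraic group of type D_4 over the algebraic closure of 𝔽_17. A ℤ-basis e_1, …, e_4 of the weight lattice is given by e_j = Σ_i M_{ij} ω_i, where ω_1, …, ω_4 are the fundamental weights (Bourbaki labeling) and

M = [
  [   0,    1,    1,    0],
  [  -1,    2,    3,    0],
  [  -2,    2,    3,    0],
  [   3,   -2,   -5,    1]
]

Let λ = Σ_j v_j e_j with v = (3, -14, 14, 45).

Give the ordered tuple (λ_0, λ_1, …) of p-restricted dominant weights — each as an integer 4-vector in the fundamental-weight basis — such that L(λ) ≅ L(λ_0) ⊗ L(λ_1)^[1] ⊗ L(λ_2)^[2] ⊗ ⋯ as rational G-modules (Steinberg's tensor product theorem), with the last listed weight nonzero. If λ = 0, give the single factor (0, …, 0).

((0, 11, 8, 12),)

Compute c_i = Σ_j M_{ij} v_j with v = (3, -14, 14, 45):
  c_1 = 0*3 + 1*-14 + 1*14 + 0*45 = 0
  c_2 = -1*3 + 2*-14 + 3*14 + 0*45 = 11
  c_3 = -2*3 + 2*-14 + 3*14 + 0*45 = 8
  c_4 = 3*3 + -2*-14 + -5*14 + 1*45 = 12
Base-17 expansion of each c_i:
  c_1 = 0
  c_2 = 11 = 11·17^0
  c_3 = 8 = 8·17^0
  c_4 = 12 = 12·17^0
p-restricted factor λ_0 = (0, 11, 8, 12)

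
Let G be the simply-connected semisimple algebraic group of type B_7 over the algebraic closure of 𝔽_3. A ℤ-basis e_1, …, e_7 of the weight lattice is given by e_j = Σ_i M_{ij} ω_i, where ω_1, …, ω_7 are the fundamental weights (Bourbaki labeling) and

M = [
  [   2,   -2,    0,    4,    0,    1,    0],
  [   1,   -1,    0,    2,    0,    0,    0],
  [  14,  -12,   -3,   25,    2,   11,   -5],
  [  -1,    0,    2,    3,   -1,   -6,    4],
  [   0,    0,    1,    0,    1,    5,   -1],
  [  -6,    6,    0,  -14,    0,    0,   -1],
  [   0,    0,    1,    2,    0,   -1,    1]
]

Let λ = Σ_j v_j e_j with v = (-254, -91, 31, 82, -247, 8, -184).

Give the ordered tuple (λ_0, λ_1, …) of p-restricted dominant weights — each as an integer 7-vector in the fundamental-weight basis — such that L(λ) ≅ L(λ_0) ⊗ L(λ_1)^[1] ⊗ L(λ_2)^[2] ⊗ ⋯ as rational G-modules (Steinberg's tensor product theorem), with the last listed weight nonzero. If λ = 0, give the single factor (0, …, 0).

((1, 1, 1, 1, 2, 2, 0), (0, 0, 2, 2, 2, 1, 1), (1, 0, 0, 2, 0, 1, 0))

In the fundamental-weight basis, λ has coordinates c = M·v (v = (-254, -91, 31, 82, -247, 8, -184)):
  c_1 = (2)·(-254) + (-2)·(-91) + 0·31 + 4·82 + (0)·(-247) + 1·8 + (0)·(-184) = 10
  c_2 = (1)·(-254) + (-1)·(-91) + 0·31 + 2·82 + (0)·(-247) + 0·8 + (0)·(-184) = 1
  c_3 = (14)·(-254) + (-12)·(-91) + (-3)·(31) + 25·82 + (2)·(-247) + 11·8 + (-5)·(-184) = 7
  c_4 = (-1)·(-254) + (0)·(-91) + 2·31 + 3·82 + (-1)·(-247) + (-6)·(8) + (4)·(-184) = 25
  c_5 = (0)·(-254) + (0)·(-91) + 1·31 + 0·82 + (1)·(-247) + 5·8 + (-1)·(-184) = 8
  c_6 = (-6)·(-254) + (6)·(-91) + 0·31 + (-14)·(82) + (0)·(-247) + 0·8 + (-1)·(-184) = 14
  c_7 = (0)·(-254) + (0)·(-91) + 1·31 + 2·82 + (0)·(-247) + (-1)·(8) + (1)·(-184) = 3
Writing each c_i in base p = 3:
  c_1 = 10 = 1·3^0 + 0·3^1 + 1·3^2
  c_2 = 1 = 1·3^0
  c_3 = 7 = 1·3^0 + 2·3^1
  c_4 = 25 = 1·3^0 + 2·3^1 + 2·3^2
  c_5 = 8 = 2·3^0 + 2·3^1
  c_6 = 14 = 2·3^0 + 1·3^1 + 1·3^2
  c_7 = 3 = 0·3^0 + 1·3^1
p-restricted factor λ_0 = (1, 1, 1, 1, 2, 2, 0)
p-restricted factor λ_1 = (0, 0, 2, 2, 2, 1, 1)
p-restricted factor λ_2 = (1, 0, 0, 2, 0, 1, 0)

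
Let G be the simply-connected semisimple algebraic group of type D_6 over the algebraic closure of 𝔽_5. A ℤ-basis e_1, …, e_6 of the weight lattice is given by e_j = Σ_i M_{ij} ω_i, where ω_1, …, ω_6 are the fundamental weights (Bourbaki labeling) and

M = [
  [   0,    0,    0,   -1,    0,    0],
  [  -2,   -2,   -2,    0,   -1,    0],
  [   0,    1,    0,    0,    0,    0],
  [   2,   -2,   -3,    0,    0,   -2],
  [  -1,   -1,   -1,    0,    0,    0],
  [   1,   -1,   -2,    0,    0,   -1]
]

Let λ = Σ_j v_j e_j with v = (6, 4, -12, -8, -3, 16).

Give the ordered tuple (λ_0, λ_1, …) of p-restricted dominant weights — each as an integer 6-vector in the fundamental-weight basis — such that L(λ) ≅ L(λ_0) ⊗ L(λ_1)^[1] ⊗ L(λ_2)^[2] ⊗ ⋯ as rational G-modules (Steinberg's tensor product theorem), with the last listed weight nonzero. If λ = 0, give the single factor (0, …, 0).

In the fundamental-weight basis, λ has coordinates c = M·v (v = (6, 4, -12, -8, -3, 16)):
  c_1 = 0*6 + 0*4 + 0*-12 + -1*-8 + 0*-3 + 0*16 = 8
  c_2 = -2*6 + -2*4 + -2*-12 + 0*-8 + -1*-3 + 0*16 = 7
  c_3 = 0*6 + 1*4 + 0*-12 + 0*-8 + 0*-3 + 0*16 = 4
  c_4 = 2*6 + -2*4 + -3*-12 + 0*-8 + 0*-3 + -2*16 = 8
  c_5 = -1*6 + -1*4 + -1*-12 + 0*-8 + 0*-3 + 0*16 = 2
  c_6 = 1*6 + -1*4 + -2*-12 + 0*-8 + 0*-3 + -1*16 = 10
Expand coordinatewise in base 5:
  c_1 = 8 = 3·5^0 + 1·5^1
  c_2 = 7 = 2·5^0 + 1·5^1
  c_3 = 4 = 4·5^0
  c_4 = 8 = 3·5^0 + 1·5^1
  c_5 = 2 = 2·5^0
  c_6 = 10 = 0·5^0 + 2·5^1
λ_0 = (3, 2, 4, 3, 2, 0)
λ_1 = (1, 1, 0, 1, 0, 2)

((3, 2, 4, 3, 2, 0), (1, 1, 0, 1, 0, 2))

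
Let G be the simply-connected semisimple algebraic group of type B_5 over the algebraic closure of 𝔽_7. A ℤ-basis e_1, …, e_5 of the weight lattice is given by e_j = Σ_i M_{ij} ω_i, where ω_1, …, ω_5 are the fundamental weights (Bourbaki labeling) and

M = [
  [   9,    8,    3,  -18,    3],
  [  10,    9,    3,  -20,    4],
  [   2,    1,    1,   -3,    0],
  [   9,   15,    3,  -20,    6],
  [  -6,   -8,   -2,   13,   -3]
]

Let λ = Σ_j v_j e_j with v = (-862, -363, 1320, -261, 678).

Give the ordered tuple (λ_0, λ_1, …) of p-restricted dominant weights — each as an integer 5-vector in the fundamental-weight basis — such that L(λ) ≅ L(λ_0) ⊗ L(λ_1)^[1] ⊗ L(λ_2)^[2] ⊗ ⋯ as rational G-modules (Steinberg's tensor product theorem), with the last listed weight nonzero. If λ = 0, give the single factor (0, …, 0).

Converting to the ω-basis (c_i = row i of M dotted with v = (-862, -363, 1320, -261, 678)):
  c_1 = 9*-862 + 8*-363 + 3*1320 + -18*-261 + 3*678 = 30
  c_2 = 10*-862 + 9*-363 + 3*1320 + -20*-261 + 4*678 = 5
  c_3 = 2*-862 + 1*-363 + 1*1320 + -3*-261 + 0*678 = 16
  c_4 = 9*-862 + 15*-363 + 3*1320 + -20*-261 + 6*678 = 45
  c_5 = -6*-862 + -8*-363 + -2*1320 + 13*-261 + -3*678 = 9
Writing each c_i in base p = 7:
  c_1 = 30 = 2·7^0 + 4·7^1
  c_2 = 5 = 5·7^0
  c_3 = 16 = 2·7^0 + 2·7^1
  c_4 = 45 = 3·7^0 + 6·7^1
  c_5 = 9 = 2·7^0 + 1·7^1
λ_0 = (2, 5, 2, 3, 2)
λ_1 = (4, 0, 2, 6, 1)

((2, 5, 2, 3, 2), (4, 0, 2, 6, 1))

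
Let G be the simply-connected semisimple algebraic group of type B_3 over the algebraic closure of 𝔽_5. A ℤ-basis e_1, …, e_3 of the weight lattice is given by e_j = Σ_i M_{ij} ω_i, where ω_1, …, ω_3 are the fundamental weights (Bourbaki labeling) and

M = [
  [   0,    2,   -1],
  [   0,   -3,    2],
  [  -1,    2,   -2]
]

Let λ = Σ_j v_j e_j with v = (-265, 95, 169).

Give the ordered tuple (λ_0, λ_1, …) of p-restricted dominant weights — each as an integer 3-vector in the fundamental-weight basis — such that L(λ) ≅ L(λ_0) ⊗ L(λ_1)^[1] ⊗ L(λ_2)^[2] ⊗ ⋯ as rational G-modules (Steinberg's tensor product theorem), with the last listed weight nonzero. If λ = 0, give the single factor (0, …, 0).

Change of basis e → ω: c = M·v where v = (-265, 95, 169):
  c_1 = 0*-265 + 2*95 + -1*169 = 21
  c_2 = 0*-265 + -3*95 + 2*169 = 53
  c_3 = -1*-265 + 2*95 + -2*169 = 117
Writing each c_i in base p = 5:
  c_1 = 21 = 1·5^0 + 4·5^1
  c_2 = 53 = 3·5^0 + 0·5^1 + 2·5^2
  c_3 = 117 = 2·5^0 + 3·5^1 + 4·5^2
λ_0 = (1, 3, 2)
λ_1 = (4, 0, 3)
λ_2 = (0, 2, 4)

((1, 3, 2), (4, 0, 3), (0, 2, 4))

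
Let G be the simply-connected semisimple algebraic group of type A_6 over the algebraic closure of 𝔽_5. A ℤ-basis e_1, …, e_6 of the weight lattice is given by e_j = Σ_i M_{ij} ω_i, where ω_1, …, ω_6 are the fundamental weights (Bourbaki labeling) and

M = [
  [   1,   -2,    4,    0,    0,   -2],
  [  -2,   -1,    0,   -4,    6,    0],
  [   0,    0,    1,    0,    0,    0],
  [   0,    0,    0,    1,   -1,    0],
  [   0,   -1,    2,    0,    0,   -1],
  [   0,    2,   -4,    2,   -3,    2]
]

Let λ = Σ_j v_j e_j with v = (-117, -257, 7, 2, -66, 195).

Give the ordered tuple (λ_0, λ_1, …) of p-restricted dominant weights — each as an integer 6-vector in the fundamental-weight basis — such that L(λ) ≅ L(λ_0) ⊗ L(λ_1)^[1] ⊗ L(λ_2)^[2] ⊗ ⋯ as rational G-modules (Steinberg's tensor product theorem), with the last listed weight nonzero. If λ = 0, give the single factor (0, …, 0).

((0, 2, 2, 3, 1, 0), (2, 2, 1, 3, 0, 0), (1, 3, 0, 2, 3, 2))

Change of basis e → ω: c = M·v where v = (-117, -257, 7, 2, -66, 195):
  c_1 = 1*-117 + -2*-257 + 4*7 + 0*2 + 0*-66 + -2*195 = 35
  c_2 = -2*-117 + -1*-257 + 0*7 + -4*2 + 6*-66 + 0*195 = 87
  c_3 = 0*-117 + 0*-257 + 1*7 + 0*2 + 0*-66 + 0*195 = 7
  c_4 = 0*-117 + 0*-257 + 0*7 + 1*2 + -1*-66 + 0*195 = 68
  c_5 = 0*-117 + -1*-257 + 2*7 + 0*2 + 0*-66 + -1*195 = 76
  c_6 = 0*-117 + 2*-257 + -4*7 + 2*2 + -3*-66 + 2*195 = 50
p = 5; digits c_i = Σ_j d_{ij}·5^j, 0 ≤ d_{ij} < 5:
  c_1 = 35 = 0·5^0 + 2·5^1 + 1·5^2
  c_2 = 87 = 2·5^0 + 2·5^1 + 3·5^2
  c_3 = 7 = 2·5^0 + 1·5^1
  c_4 = 68 = 3·5^0 + 3·5^1 + 2·5^2
  c_5 = 76 = 1·5^0 + 0·5^1 + 3·5^2
  c_6 = 50 = 0·5^0 + 0·5^1 + 2·5^2
p-restricted factor λ_0 = (0, 2, 2, 3, 1, 0)
p-restricted factor λ_1 = (2, 2, 1, 3, 0, 0)
p-restricted factor λ_2 = (1, 3, 0, 2, 3, 2)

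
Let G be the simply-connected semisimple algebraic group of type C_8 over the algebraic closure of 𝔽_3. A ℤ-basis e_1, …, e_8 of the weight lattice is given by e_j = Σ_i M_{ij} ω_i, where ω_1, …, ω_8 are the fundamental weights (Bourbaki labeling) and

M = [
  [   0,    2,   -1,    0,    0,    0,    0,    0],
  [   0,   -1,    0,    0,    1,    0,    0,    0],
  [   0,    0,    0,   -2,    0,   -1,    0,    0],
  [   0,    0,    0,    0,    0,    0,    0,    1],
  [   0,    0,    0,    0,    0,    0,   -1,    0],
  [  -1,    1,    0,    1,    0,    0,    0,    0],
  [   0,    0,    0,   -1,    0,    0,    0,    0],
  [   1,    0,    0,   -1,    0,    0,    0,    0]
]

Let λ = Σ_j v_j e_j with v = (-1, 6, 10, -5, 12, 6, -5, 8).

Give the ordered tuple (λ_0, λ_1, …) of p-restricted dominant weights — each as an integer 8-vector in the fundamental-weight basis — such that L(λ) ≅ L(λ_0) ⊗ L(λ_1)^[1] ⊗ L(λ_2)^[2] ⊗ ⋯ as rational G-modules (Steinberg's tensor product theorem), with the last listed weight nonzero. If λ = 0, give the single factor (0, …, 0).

In the fundamental-weight basis, λ has coordinates c = M·v (v = (-1, 6, 10, -5, 12, 6, -5, 8)):
  c_1 = (0)·(-1) + 2·6 + (-1)·(10) + (0)·(-5) + 0·12 + 0·6 + (0)·(-5) + 0·8 = 2
  c_2 = (0)·(-1) + (-1)·(6) + 0·10 + (0)·(-5) + 1·12 + 0·6 + (0)·(-5) + 0·8 = 6
  c_3 = (0)·(-1) + 0·6 + 0·10 + (-2)·(-5) + 0·12 + (-1)·(6) + (0)·(-5) + 0·8 = 4
  c_4 = (0)·(-1) + 0·6 + 0·10 + (0)·(-5) + 0·12 + 0·6 + (0)·(-5) + 1·8 = 8
  c_5 = (0)·(-1) + 0·6 + 0·10 + (0)·(-5) + 0·12 + 0·6 + (-1)·(-5) + 0·8 = 5
  c_6 = (-1)·(-1) + 1·6 + 0·10 + (1)·(-5) + 0·12 + 0·6 + (0)·(-5) + 0·8 = 2
  c_7 = (0)·(-1) + 0·6 + 0·10 + (-1)·(-5) + 0·12 + 0·6 + (0)·(-5) + 0·8 = 5
  c_8 = (1)·(-1) + 0·6 + 0·10 + (-1)·(-5) + 0·12 + 0·6 + (0)·(-5) + 0·8 = 4
Expand coordinatewise in base 3:
  c_1 = 2 = 2·3^0
  c_2 = 6 = 0·3^0 + 2·3^1
  c_3 = 4 = 1·3^0 + 1·3^1
  c_4 = 8 = 2·3^0 + 2·3^1
  c_5 = 5 = 2·3^0 + 1·3^1
  c_6 = 2 = 2·3^0
  c_7 = 5 = 2·3^0 + 1·3^1
  c_8 = 4 = 1·3^0 + 1·3^1
λ_0 = (2, 0, 1, 2, 2, 2, 2, 1)
λ_1 = (0, 2, 1, 2, 1, 0, 1, 1)

((2, 0, 1, 2, 2, 2, 2, 1), (0, 2, 1, 2, 1, 0, 1, 1))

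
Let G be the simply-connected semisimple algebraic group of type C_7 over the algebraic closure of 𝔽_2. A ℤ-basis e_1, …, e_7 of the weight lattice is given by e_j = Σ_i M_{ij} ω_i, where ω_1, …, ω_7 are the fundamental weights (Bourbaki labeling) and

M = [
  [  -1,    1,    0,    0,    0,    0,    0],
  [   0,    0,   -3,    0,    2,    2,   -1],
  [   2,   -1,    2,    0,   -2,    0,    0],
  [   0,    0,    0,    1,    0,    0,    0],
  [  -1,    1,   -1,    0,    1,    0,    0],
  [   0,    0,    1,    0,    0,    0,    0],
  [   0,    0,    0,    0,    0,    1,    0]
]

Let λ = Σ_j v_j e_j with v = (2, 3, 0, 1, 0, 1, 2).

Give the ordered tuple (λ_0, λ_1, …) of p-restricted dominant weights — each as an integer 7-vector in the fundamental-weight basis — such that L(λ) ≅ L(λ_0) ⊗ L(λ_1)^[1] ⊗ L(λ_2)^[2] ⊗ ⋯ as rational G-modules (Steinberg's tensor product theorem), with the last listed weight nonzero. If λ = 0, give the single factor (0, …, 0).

((1, 0, 1, 1, 1, 0, 1),)

In the fundamental-weight basis, λ has coordinates c = M·v (v = (2, 3, 0, 1, 0, 1, 2)):
  c_1 = (-1)·(2) + (1)·(3) + (0)·(0) + (0)·(1) + (0)·(0) + (0)·(1) + (0)·(2) = 1
  c_2 = (0)·(2) + (0)·(3) + (-3)·(0) + (0)·(1) + (2)·(0) + (2)·(1) + (-1)·(2) = 0
  c_3 = (2)·(2) + (-1)·(3) + (2)·(0) + (0)·(1) + (-2)·(0) + (0)·(1) + (0)·(2) = 1
  c_4 = (0)·(2) + (0)·(3) + (0)·(0) + (1)·(1) + (0)·(0) + (0)·(1) + (0)·(2) = 1
  c_5 = (-1)·(2) + (1)·(3) + (-1)·(0) + (0)·(1) + (1)·(0) + (0)·(1) + (0)·(2) = 1
  c_6 = (0)·(2) + (0)·(3) + (1)·(0) + (0)·(1) + (0)·(0) + (0)·(1) + (0)·(2) = 0
  c_7 = (0)·(2) + (0)·(3) + (0)·(0) + (0)·(1) + (0)·(0) + (1)·(1) + (0)·(2) = 1
Base-2 expansion of each c_i:
  c_1 = 1 = 1·2^0
  c_2 = 0
  c_3 = 1 = 1·2^0
  c_4 = 1 = 1·2^0
  c_5 = 1 = 1·2^0
  c_6 = 0
  c_7 = 1 = 1·2^0
p-restricted factor λ_0 = (1, 0, 1, 1, 1, 0, 1)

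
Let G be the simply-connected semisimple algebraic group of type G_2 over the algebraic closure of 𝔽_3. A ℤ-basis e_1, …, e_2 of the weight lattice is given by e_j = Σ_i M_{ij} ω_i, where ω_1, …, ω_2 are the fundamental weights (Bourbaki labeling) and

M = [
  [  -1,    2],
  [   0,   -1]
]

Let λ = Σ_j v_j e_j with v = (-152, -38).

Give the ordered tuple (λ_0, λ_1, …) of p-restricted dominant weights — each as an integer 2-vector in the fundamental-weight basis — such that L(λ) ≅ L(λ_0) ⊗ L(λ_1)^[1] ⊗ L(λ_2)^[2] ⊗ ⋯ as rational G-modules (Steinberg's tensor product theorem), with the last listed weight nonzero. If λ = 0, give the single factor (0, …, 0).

ω-coordinates c = M·v, v = (-152, -38):
  c_1 = (-1)·(-152) + (2)·(-38) = 76
  c_2 = (0)·(-152) + (-1)·(-38) = 38
p = 3; digits c_i = Σ_j d_{ij}·3^j, 0 ≤ d_{ij} < 3:
  c_1 = 76 = 1·3^0 + 1·3^1 + 2·3^2 + 2·3^3
  c_2 = 38 = 2·3^0 + 0·3^1 + 1·3^2 + 1·3^3
p-restricted factor λ_0 = (1, 2)
p-restricted factor λ_1 = (1, 0)
p-restricted factor λ_2 = (2, 1)
p-restricted factor λ_3 = (2, 1)

((1, 2), (1, 0), (2, 1), (2, 1))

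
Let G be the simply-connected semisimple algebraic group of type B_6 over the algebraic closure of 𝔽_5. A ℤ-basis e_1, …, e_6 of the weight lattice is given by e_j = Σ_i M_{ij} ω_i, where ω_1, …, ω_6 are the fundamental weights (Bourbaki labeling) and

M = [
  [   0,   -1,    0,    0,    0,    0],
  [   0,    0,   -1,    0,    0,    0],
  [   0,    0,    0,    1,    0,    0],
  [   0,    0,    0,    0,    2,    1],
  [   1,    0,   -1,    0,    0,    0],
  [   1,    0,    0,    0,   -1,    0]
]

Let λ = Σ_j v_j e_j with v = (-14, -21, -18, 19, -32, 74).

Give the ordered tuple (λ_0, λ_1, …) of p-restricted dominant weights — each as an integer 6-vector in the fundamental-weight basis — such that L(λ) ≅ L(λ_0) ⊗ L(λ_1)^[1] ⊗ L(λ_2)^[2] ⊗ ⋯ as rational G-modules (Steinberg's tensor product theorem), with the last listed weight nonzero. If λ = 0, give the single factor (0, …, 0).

In the fundamental-weight basis, λ has coordinates c = M·v (v = (-14, -21, -18, 19, -32, 74)):
  c_1 = (0)·(-14) + (-1)·(-21) + (0)·(-18) + 0·19 + (0)·(-32) + 0·74 = 21
  c_2 = (0)·(-14) + (0)·(-21) + (-1)·(-18) + 0·19 + (0)·(-32) + 0·74 = 18
  c_3 = (0)·(-14) + (0)·(-21) + (0)·(-18) + 1·19 + (0)·(-32) + 0·74 = 19
  c_4 = (0)·(-14) + (0)·(-21) + (0)·(-18) + 0·19 + (2)·(-32) + 1·74 = 10
  c_5 = (1)·(-14) + (0)·(-21) + (-1)·(-18) + 0·19 + (0)·(-32) + 0·74 = 4
  c_6 = (1)·(-14) + (0)·(-21) + (0)·(-18) + 0·19 + (-1)·(-32) + 0·74 = 18
Expand coordinatewise in base 5:
  c_1 = 21 = 1·5^0 + 4·5^1
  c_2 = 18 = 3·5^0 + 3·5^1
  c_3 = 19 = 4·5^0 + 3·5^1
  c_4 = 10 = 0·5^0 + 2·5^1
  c_5 = 4 = 4·5^0
  c_6 = 18 = 3·5^0 + 3·5^1
Factor λ_0 = (1, 3, 4, 0, 4, 3)
Factor λ_1 = (4, 3, 3, 2, 0, 3)

((1, 3, 4, 0, 4, 3), (4, 3, 3, 2, 0, 3))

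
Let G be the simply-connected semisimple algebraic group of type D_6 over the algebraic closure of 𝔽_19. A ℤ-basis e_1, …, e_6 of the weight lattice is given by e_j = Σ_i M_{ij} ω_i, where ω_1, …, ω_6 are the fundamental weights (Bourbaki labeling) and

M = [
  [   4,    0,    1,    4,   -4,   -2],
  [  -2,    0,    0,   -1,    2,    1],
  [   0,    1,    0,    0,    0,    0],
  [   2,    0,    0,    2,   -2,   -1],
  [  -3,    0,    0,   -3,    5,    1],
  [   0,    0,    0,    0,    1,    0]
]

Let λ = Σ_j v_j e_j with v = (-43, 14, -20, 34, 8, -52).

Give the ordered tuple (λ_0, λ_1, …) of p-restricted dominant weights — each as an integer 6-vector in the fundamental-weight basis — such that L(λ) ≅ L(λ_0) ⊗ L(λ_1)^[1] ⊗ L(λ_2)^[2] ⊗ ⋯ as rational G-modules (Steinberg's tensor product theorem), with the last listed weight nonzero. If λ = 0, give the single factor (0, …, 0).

Change of basis e → ω: c = M·v where v = (-43, 14, -20, 34, 8, -52):
  c_1 = 4*-43 + 0*14 + 1*-20 + 4*34 + -4*8 + -2*-52 = 16
  c_2 = -2*-43 + 0*14 + 0*-20 + -1*34 + 2*8 + 1*-52 = 16
  c_3 = 0*-43 + 1*14 + 0*-20 + 0*34 + 0*8 + 0*-52 = 14
  c_4 = 2*-43 + 0*14 + 0*-20 + 2*34 + -2*8 + -1*-52 = 18
  c_5 = -3*-43 + 0*14 + 0*-20 + -3*34 + 5*8 + 1*-52 = 15
  c_6 = 0*-43 + 0*14 + 0*-20 + 0*34 + 1*8 + 0*-52 = 8
p = 19; digits c_i = Σ_j d_{ij}·19^j, 0 ≤ d_{ij} < 19:
  c_1 = 16 = 16·19^0
  c_2 = 16 = 16·19^0
  c_3 = 14 = 14·19^0
  c_4 = 18 = 18·19^0
  c_5 = 15 = 15·19^0
  c_6 = 8 = 8·19^0
p-restricted factor λ_0 = (16, 16, 14, 18, 15, 8)

((16, 16, 14, 18, 15, 8),)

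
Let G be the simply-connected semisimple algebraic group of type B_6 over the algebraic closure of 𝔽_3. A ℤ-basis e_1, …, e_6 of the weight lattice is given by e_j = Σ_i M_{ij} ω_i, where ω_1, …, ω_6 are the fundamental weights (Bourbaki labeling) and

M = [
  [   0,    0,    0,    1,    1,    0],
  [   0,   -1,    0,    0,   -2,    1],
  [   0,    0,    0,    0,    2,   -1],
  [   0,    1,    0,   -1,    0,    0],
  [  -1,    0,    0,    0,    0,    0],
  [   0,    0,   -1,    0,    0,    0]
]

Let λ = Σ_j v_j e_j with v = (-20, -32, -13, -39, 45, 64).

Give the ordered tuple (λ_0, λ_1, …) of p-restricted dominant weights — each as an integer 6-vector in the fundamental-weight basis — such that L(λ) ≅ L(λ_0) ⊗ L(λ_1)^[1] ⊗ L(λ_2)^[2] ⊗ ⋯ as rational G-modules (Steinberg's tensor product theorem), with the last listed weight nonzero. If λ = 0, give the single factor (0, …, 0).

((0, 0, 2, 1, 2, 1), (2, 2, 2, 2, 0, 1), (0, 0, 2, 0, 2, 1))

In the fundamental-weight basis, λ has coordinates c = M·v (v = (-20, -32, -13, -39, 45, 64)):
  c_1 = (0)·(-20) + (0)·(-32) + (0)·(-13) + (1)·(-39) + 1·45 + 0·64 = 6
  c_2 = (0)·(-20) + (-1)·(-32) + (0)·(-13) + (0)·(-39) + (-2)·(45) + 1·64 = 6
  c_3 = (0)·(-20) + (0)·(-32) + (0)·(-13) + (0)·(-39) + 2·45 + (-1)·(64) = 26
  c_4 = (0)·(-20) + (1)·(-32) + (0)·(-13) + (-1)·(-39) + 0·45 + 0·64 = 7
  c_5 = (-1)·(-20) + (0)·(-32) + (0)·(-13) + (0)·(-39) + 0·45 + 0·64 = 20
  c_6 = (0)·(-20) + (0)·(-32) + (-1)·(-13) + (0)·(-39) + 0·45 + 0·64 = 13
Writing each c_i in base p = 3:
  c_1 = 6 = 0·3^0 + 2·3^1
  c_2 = 6 = 0·3^0 + 2·3^1
  c_3 = 26 = 2·3^0 + 2·3^1 + 2·3^2
  c_4 = 7 = 1·3^0 + 2·3^1
  c_5 = 20 = 2·3^0 + 0·3^1 + 2·3^2
  c_6 = 13 = 1·3^0 + 1·3^1 + 1·3^2
λ_0 = (0, 0, 2, 1, 2, 1)
λ_1 = (2, 2, 2, 2, 0, 1)
λ_2 = (0, 0, 2, 0, 2, 1)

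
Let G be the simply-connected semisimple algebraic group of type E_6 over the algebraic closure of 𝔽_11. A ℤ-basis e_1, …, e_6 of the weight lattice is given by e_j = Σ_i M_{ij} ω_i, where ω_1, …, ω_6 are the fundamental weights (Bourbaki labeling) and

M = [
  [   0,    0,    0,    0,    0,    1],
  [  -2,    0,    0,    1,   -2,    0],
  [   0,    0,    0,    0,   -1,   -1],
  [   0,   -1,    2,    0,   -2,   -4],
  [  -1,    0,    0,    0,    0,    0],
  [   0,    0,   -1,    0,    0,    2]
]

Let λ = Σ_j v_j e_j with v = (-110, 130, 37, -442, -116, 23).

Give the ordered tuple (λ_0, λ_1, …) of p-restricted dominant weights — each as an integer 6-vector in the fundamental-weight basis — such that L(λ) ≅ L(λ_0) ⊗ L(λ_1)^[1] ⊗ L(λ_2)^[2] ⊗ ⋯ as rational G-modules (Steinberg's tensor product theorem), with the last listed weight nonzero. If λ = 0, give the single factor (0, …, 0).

((1, 10, 5, 7, 0, 9), (2, 0, 8, 7, 10, 0))

Compute c_i = Σ_j M_{ij} v_j with v = (-110, 130, 37, -442, -116, 23):
  c_1 = (0)·(-110) + (0)·(130) + (0)·(37) + (0)·(-442) + (0)·(-116) + (1)·(23) = 23
  c_2 = (-2)·(-110) + (0)·(130) + (0)·(37) + (1)·(-442) + (-2)·(-116) + (0)·(23) = 10
  c_3 = (0)·(-110) + (0)·(130) + (0)·(37) + (0)·(-442) + (-1)·(-116) + (-1)·(23) = 93
  c_4 = (0)·(-110) + (-1)·(130) + (2)·(37) + (0)·(-442) + (-2)·(-116) + (-4)·(23) = 84
  c_5 = (-1)·(-110) + (0)·(130) + (0)·(37) + (0)·(-442) + (0)·(-116) + (0)·(23) = 110
  c_6 = (0)·(-110) + (0)·(130) + (-1)·(37) + (0)·(-442) + (0)·(-116) + (2)·(23) = 9
Writing each c_i in base p = 11:
  c_1 = 23 = 1·11^0 + 2·11^1
  c_2 = 10 = 10·11^0
  c_3 = 93 = 5·11^0 + 8·11^1
  c_4 = 84 = 7·11^0 + 7·11^1
  c_5 = 110 = 0·11^0 + 10·11^1
  c_6 = 9 = 9·11^0
λ_0 = (1, 10, 5, 7, 0, 9)
λ_1 = (2, 0, 8, 7, 10, 0)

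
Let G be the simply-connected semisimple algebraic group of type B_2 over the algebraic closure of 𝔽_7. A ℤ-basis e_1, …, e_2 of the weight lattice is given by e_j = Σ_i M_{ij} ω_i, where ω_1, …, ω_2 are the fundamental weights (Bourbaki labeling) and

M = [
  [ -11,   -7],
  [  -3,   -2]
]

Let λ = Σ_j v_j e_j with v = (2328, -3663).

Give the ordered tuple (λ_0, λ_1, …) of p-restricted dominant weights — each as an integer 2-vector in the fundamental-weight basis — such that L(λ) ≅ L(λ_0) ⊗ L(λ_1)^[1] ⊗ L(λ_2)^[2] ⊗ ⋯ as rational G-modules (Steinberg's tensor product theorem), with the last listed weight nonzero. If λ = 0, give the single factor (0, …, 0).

((5, 6), (4, 6), (0, 6))

Change of basis e → ω: c = M·v where v = (2328, -3663):
  c_1 = (-11)·(2328) + (-7)·(-3663) = 33
  c_2 = (-3)·(2328) + (-2)·(-3663) = 342
Base-7 expansion of each c_i:
  c_1 = 33 = 5·7^0 + 4·7^1
  c_2 = 342 = 6·7^0 + 6·7^1 + 6·7^2
Factor λ_0 = (5, 6)
Factor λ_1 = (4, 6)
Factor λ_2 = (0, 6)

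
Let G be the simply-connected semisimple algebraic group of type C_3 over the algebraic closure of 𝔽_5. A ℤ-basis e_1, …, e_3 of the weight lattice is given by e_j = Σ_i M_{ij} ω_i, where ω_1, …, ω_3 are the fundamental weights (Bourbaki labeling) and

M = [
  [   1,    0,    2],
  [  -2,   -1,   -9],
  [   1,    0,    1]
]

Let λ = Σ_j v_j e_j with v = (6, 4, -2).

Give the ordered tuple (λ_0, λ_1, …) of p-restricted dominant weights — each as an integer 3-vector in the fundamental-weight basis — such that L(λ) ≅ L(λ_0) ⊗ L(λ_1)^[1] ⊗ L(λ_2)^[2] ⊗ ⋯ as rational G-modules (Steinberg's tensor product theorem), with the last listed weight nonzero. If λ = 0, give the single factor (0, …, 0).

((2, 2, 4),)

Converting to the ω-basis (c_i = row i of M dotted with v = (6, 4, -2)):
  c_1 = 1*6 + 0*4 + 2*-2 = 2
  c_2 = -2*6 + -1*4 + -9*-2 = 2
  c_3 = 1*6 + 0*4 + 1*-2 = 4
p = 5; digits c_i = Σ_j d_{ij}·5^j, 0 ≤ d_{ij} < 5:
  c_1 = 2 = 2·5^0
  c_2 = 2 = 2·5^0
  c_3 = 4 = 4·5^0
Factor λ_0 = (2, 2, 4)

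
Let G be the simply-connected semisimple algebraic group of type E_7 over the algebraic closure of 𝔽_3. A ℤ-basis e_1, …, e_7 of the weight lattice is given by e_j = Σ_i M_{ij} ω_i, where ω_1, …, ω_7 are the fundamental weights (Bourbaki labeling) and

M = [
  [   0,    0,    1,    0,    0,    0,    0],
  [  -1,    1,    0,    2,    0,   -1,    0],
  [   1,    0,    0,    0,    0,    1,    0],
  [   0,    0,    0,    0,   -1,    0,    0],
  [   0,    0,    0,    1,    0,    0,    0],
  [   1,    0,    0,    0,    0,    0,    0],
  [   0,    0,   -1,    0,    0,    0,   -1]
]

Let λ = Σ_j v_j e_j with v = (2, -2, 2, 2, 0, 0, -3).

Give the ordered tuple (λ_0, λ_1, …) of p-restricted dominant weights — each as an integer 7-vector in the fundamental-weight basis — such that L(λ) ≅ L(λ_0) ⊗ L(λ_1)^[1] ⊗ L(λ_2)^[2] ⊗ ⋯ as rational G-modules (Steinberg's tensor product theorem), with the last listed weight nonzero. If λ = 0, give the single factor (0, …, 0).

ω-coordinates c = M·v, v = (2, -2, 2, 2, 0, 0, -3):
  c_1 = 0·2 + (0)·(-2) + 1·2 + 0·2 + 0·0 + 0·0 + (0)·(-3) = 2
  c_2 = (-1)·(2) + (1)·(-2) + 0·2 + 2·2 + 0·0 + (-1)·(0) + (0)·(-3) = 0
  c_3 = 1·2 + (0)·(-2) + 0·2 + 0·2 + 0·0 + 1·0 + (0)·(-3) = 2
  c_4 = 0·2 + (0)·(-2) + 0·2 + 0·2 + (-1)·(0) + 0·0 + (0)·(-3) = 0
  c_5 = 0·2 + (0)·(-2) + 0·2 + 1·2 + 0·0 + 0·0 + (0)·(-3) = 2
  c_6 = 1·2 + (0)·(-2) + 0·2 + 0·2 + 0·0 + 0·0 + (0)·(-3) = 2
  c_7 = 0·2 + (0)·(-2) + (-1)·(2) + 0·2 + 0·0 + 0·0 + (-1)·(-3) = 1
p = 3; digits c_i = Σ_j d_{ij}·3^j, 0 ≤ d_{ij} < 3:
  c_1 = 2 = 2·3^0
  c_2 = 0
  c_3 = 2 = 2·3^0
  c_4 = 0
  c_5 = 2 = 2·3^0
  c_6 = 2 = 2·3^0
  c_7 = 1 = 1·3^0
Factor λ_0 = (2, 0, 2, 0, 2, 2, 1)

((2, 0, 2, 0, 2, 2, 1),)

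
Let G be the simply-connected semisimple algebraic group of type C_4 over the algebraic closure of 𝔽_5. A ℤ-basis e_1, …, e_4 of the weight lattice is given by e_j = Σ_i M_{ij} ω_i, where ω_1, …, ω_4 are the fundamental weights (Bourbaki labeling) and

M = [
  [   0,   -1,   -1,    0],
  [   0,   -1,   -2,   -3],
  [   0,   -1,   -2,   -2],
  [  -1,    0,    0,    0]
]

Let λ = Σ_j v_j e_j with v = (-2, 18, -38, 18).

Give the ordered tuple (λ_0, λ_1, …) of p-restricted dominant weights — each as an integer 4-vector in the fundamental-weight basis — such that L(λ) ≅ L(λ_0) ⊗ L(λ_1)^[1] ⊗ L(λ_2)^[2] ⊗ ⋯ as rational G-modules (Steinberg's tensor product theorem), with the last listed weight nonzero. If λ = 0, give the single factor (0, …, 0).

((0, 4, 2, 2), (4, 0, 4, 0))

In the fundamental-weight basis, λ has coordinates c = M·v (v = (-2, 18, -38, 18)):
  c_1 = (0)·(-2) + (-1)·(18) + (-1)·(-38) + (0)·(18) = 20
  c_2 = (0)·(-2) + (-1)·(18) + (-2)·(-38) + (-3)·(18) = 4
  c_3 = (0)·(-2) + (-1)·(18) + (-2)·(-38) + (-2)·(18) = 22
  c_4 = (-1)·(-2) + (0)·(18) + (0)·(-38) + (0)·(18) = 2
Expand coordinatewise in base 5:
  c_1 = 20 = 0·5^0 + 4·5^1
  c_2 = 4 = 4·5^0
  c_3 = 22 = 2·5^0 + 4·5^1
  c_4 = 2 = 2·5^0
λ_0 = (0, 4, 2, 2)
λ_1 = (4, 0, 4, 0)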